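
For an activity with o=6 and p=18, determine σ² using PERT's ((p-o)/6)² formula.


σ² = ((p - o) / 6)² = (p - o)² / 36
= (18 - 6)² / 36
= 12² / 36
= 144 / 36
= 4.0000


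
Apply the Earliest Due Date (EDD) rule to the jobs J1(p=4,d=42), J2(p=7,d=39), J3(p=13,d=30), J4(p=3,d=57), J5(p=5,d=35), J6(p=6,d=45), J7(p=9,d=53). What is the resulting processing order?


EDD: sort by earliest due date
  J3: d=30, p=13
  J5: d=35, p=5
  J2: d=39, p=7
  J1: d=42, p=4
  J6: d=45, p=6
  J7: d=53, p=9
  J4: d=57, p=3
Order: J3 → J5 → J2 → J1 → J6 → J7 → J4


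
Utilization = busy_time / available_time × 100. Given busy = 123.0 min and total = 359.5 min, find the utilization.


Utilization = busy / total × 100
= 123.0 / 359.5 × 100
= 34.2%


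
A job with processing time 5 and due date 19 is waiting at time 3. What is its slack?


Slack = due - current_time - processing
= 19 - 3 - 5
= 11


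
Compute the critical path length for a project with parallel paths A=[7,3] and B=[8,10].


Path A: 7 + 3 = 10
Path B: 8 + 10 = 18
Critical path = longest = max(10, 18)
= 18 (Path B)


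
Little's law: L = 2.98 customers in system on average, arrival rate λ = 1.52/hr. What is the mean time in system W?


Little's law: L = λW → W = L / λ
= 2.98 / 1.52
= 1.96 hours


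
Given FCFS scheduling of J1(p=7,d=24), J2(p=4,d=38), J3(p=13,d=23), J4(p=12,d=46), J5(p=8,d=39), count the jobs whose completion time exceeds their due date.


Completion vs due date:
  J1: C=7, d=24 → on time
  J2: C=11, d=38 → on time
  J3: C=24, d=23 → TARDY
  J4: C=36, d=46 → on time
  J5: C=44, d=39 → TARDY
Tardy jobs: J3, J5
Count = 2


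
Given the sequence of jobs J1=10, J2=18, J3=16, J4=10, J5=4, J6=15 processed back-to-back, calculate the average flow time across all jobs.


Completion times:
  J1: completes at 10
  J2: completes at 28
  J3: completes at 44
  J4: completes at 54
  J5: completes at 58
  J6: completes at 73
Sum = 267
Average = 267/6
= 44.50


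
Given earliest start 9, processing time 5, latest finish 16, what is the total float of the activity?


EF = ES + duration = 9 + 5 = 14
LS = LF - duration = 16 - 5 = 11
Total Float = LF - EF = 16 - 14
(or LS - ES = 11 - 9)
= 2


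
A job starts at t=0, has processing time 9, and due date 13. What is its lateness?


Completion = 0 + 9 = 9
Lateness = C - d = 9 - 13
= -4


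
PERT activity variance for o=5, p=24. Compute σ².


σ² = ((p - o) / 6)² = (p - o)² / 36
= (24 - 5)² / 36
= 19² / 36
= 361 / 36
= 10.0278


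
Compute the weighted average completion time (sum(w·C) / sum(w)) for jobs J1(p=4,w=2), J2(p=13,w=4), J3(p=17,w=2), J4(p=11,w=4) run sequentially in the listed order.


Completion times:
  J1: C=4, w×C=2×4=8
  J2: C=17, w×C=4×17=68
  J3: C=34, w×C=2×34=68
  J4: C=45, w×C=4×45=180
Sum w×C = 324
Sum w = 12
Weighted avg = 324/12
= 27.00


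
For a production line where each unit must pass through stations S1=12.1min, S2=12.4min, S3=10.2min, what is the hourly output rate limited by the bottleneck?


Bottleneck = longest station time
Station times: [12.1, 12.4, 10.2]
Max = 12.4 min
Rate = 60 / 12.4
= 4.84 units/hour (bottleneck: 12.4min)


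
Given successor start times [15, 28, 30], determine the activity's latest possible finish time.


LF = min of all successor start times
Successors start at: [15, 28, 30]
LF = min(15, 28, 30)
= 15


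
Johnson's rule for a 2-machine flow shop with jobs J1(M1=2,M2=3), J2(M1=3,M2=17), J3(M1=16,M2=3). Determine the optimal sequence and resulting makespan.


Johnson's rule:
Group 1 (M1≤M2, sort by M1): ['J1', 'J2']
Group 2 (M1>M2, sort desc M2): ['J3']
Sequence: J1 → J2 → J3
Makespan calculation:
  J1: M1 done=2, M2 done=5
  J2: M1 done=5, M2 done=22
  J3: M1 done=21, M2 done=25
= Sequence: J1 → J2 → J3, Makespan: 25


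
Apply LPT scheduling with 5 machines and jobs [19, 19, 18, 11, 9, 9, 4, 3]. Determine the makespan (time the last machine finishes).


Jobs (LPT sorted): [19, 19, 18, 11, 9, 9, 4, 3]
Machines: 5
  J=19 → Machine 1 (load: 0+19=19)
  J=19 → Machine 2 (load: 0+19=19)
  J=18 → Machine 3 (load: 0+18=18)
  J=11 → Machine 4 (load: 0+11=11)
  J=9 → Machine 5 (load: 0+9=9)
  J=9 → Machine 5 (load: 9+9=18)
  J=4 → Machine 4 (load: 11+4=15)
  J=3 → Machine 4 (load: 15+3=18)
Machine loads: [19, 19, 18, 18, 18]
Makespan = max = 19 time units


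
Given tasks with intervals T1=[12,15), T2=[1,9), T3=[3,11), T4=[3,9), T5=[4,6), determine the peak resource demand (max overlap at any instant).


Check each time point for overlaps:
  t=4: 4 tasks active (T2, T3, T4, T5)
Max concurrent = 4


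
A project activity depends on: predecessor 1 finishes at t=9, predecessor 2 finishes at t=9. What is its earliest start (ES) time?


ES = max of all predecessor completion times
Predecessors: [9, 9]
ES = max(9, 9)
= 9


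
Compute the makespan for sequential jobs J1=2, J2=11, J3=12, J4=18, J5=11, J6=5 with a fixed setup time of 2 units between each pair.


Makespan = Σ processing + (n-1) × setup
= (2 + 11 + 12 + 18 + 11 + 5) + (6-1)×2
= 59 + 10
= 69 time units


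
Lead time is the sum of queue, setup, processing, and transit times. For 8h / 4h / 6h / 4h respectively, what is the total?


Lead time = queue + setup + processing + transit
= 8 + 4 + 6 + 4
= 22 hours


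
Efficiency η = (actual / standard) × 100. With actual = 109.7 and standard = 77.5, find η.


Efficiency = (actual / standard) × 100
= (109.7 / 77.5) × 100
= 141.5%


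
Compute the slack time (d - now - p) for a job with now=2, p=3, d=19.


Slack = due - current_time - processing
= 19 - 2 - 3
= 14


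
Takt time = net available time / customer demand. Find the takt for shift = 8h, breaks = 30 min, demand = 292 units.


Available = 8×60 - 30 = 450 min
Takt time = 450 / 292
= 1.54 min/unit


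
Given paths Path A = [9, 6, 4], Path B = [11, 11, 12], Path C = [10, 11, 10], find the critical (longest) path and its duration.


Path A: 9 + 6 + 4 = 19
Path B: 11 + 11 + 12 = 34
Path C: 10 + 11 + 10 = 31
Critical path = longest = max(19, 34, 31)
= 34 (Path B)


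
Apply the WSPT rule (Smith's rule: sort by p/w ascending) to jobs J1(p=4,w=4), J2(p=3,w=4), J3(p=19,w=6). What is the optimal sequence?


WSPT (Smith's rule): sort by p/w ascending
  J2: p/w = 3/4 = 0.750
  J1: p/w = 4/4 = 1.000
  J3: p/w = 19/6 = 3.167
Order: J2 → J1 → J3


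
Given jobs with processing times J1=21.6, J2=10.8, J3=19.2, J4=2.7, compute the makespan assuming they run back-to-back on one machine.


Sequential makespan: sum all processing times
= 21.6 + 10.8 + 19.2 + 2.7
= 54.3 time units


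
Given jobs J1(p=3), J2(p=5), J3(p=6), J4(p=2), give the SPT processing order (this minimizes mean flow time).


SPT: sort by shortest processing time
  J4: p=2
  J1: p=3
  J2: p=5
  J3: p=6
Order: J4 → J1 → J2 → J3


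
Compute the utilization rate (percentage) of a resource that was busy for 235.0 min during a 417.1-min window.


Utilization = busy / total × 100
= 235.0 / 417.1 × 100
= 56.3%


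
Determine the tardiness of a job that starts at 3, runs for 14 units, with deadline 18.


Completion = start + processing = 3 + 14 = 17
Tardiness = max(0, C - d) = max(0, 17 - 18)
= max(0, -1)
= 0


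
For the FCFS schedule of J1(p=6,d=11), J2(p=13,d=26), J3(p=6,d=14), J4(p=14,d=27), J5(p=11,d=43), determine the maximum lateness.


Lateness per job (L = C - d):
  J1: C=6, d=11, L=-5
  J2: C=19, d=26, L=-7
  J3: C=25, d=14, L=11
  J4: C=39, d=27, L=12
  J5: C=50, d=43, L=7
Lmax = max(-5, -7, 11, 12, 7)
= 12


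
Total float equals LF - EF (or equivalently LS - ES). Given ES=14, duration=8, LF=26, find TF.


EF = ES + duration = 14 + 8 = 22
LS = LF - duration = 26 - 8 = 18
Total Float = LF - EF = 26 - 22
(or LS - ES = 18 - 14)
= 4


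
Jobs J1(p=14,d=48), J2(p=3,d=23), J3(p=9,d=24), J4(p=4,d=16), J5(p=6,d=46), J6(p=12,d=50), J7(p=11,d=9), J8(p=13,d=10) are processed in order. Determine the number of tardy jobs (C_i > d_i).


Completion vs due date:
  J1: C=14, d=48 → on time
  J2: C=17, d=23 → on time
  J3: C=26, d=24 → TARDY
  J4: C=30, d=16 → TARDY
  J5: C=36, d=46 → on time
  J6: C=48, d=50 → on time
  J7: C=59, d=9 → TARDY
  J8: C=72, d=10 → TARDY
Tardy jobs: J3, J4, J7, J8
Count = 4


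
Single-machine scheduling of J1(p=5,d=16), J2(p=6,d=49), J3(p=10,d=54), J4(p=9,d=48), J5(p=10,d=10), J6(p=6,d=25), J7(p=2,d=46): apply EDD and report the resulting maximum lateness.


EDD order: J5 → J1 → J6 → J7 → J4 → J2 → J3
Completion and lateness:
  J5: C=10, d=10, L=10-10=0
  J1: C=15, d=16, L=15-16=-1
  J6: C=21, d=25, L=21-25=-4
  J7: C=23, d=46, L=23-46=-23
  J4: C=32, d=48, L=32-48=-16
  J2: C=38, d=49, L=38-49=-11
  J3: C=48, d=54, L=48-54=-6
Lmax = max(0, -1, -4, -23, -16, -11, -6)
= 0


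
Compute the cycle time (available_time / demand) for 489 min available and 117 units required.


Cycle time = available time / demand
= 489 / 117
= 4.18 min/unit


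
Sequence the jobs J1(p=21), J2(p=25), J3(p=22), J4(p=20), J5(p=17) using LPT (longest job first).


LPT: sort by longest processing time first
  J2: p=25
  J3: p=22
  J1: p=21
  J4: p=20
  J5: p=17
Order: J2 → J3 → J1 → J4 → J5


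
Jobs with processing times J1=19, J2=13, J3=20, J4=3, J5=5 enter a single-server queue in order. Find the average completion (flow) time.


Completion times:
  J1: completes at 19
  J2: completes at 32
  J3: completes at 52
  J4: completes at 55
  J5: completes at 60
Sum = 218
Average = 218/5
= 43.60


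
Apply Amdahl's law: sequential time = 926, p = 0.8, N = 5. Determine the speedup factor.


Amdahl's law: T_p = T × ((1-p) + p/N)
= 926 × ((1-0.8) + 0.8/5)
= 926 × (0.20 + 0.1600)
= 926 × 0.3600
= 333.36
Speedup = 926/333.36
= 2.78×


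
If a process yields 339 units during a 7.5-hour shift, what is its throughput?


Throughput = units / time
= 339 / 7.5
= 45.2 units/hour


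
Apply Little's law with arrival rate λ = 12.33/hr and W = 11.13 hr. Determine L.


Little's law: L = λ × W
= 12.33 × 11.13
= 137.23


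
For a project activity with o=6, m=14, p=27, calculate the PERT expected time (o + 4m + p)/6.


te = (o + 4m + p) / 6
= (6 + 4×14 + 27) / 6
= (6 + 56 + 27) / 6
= 89 / 6
= 14.83


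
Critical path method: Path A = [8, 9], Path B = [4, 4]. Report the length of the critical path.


Path A: 8 + 9 = 17
Path B: 4 + 4 = 8
Critical path = longest = max(17, 8)
= 17 (Path A)


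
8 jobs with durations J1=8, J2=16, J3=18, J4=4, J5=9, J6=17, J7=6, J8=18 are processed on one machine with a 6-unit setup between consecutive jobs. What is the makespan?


Makespan = Σ processing + (n-1) × setup
= (8 + 16 + 18 + 4 + 9 + 17 + 6 + 18) + (8-1)×6
= 96 + 42
= 138 time units


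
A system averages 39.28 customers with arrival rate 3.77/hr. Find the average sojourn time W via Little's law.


Little's law: L = λW → W = L / λ
= 39.28 / 3.77
= 10.42 hours


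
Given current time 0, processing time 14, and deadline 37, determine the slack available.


Slack = due - current_time - processing
= 37 - 0 - 14
= 23


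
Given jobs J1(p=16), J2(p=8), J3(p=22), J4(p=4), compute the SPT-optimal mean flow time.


SPT order: J4 → J2 → J1 → J3
Completion times:
  J4: C=4
  J2: C=12
  J1: C=28
  J3: C=50
Sum = 94, n = 4
Mean flow = 94/4
= 23.50


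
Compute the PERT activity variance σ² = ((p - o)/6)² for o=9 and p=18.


σ² = ((p - o) / 6)² = (p - o)² / 36
= (18 - 9)² / 36
= 9² / 36
= 81 / 36
= 2.2500


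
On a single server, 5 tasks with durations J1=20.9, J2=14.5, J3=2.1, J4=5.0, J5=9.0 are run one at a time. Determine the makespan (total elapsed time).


Sequential makespan: sum all processing times
= 20.9 + 14.5 + 2.1 + 5.0 + 9.0
= 51.5 time units


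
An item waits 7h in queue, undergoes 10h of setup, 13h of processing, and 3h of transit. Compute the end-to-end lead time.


Lead time = queue + setup + processing + transit
= 7 + 10 + 13 + 3
= 33 hours


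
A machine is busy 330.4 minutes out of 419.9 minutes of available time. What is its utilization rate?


Utilization = busy / total × 100
= 330.4 / 419.9 × 100
= 78.7%


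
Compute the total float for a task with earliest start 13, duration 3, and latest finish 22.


EF = ES + duration = 13 + 3 = 16
LS = LF - duration = 22 - 3 = 19
Total Float = LF - EF = 22 - 16
(or LS - ES = 19 - 13)
= 6


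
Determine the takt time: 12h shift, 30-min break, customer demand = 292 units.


Available = 12×60 - 30 = 690 min
Takt time = 690 / 292
= 2.36 min/unit


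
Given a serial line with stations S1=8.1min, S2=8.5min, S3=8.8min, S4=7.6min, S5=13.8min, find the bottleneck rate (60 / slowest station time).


Bottleneck = longest station time
Station times: [8.1, 8.5, 8.8, 7.6, 13.8]
Max = 13.8 min
Rate = 60 / 13.8
= 4.35 units/hour (bottleneck: 13.8min)


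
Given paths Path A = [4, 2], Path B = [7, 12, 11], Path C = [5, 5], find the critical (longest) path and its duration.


Path A: 4 + 2 = 6
Path B: 7 + 12 + 11 = 30
Path C: 5 + 5 = 10
Critical path = longest = max(6, 30, 10)
= 30 (Path B)


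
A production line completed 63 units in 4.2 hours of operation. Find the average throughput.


Throughput = units / time
= 63 / 4.2
= 15.0 units/hour


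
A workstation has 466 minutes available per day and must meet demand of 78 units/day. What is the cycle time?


Cycle time = available time / demand
= 466 / 78
= 5.97 min/unit


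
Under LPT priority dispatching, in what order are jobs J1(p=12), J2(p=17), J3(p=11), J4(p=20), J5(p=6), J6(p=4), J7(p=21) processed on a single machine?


LPT: sort by longest processing time first
  J7: p=21
  J4: p=20
  J2: p=17
  J1: p=12
  J3: p=11
  J5: p=6
  J6: p=4
Order: J7 → J4 → J2 → J1 → J3 → J5 → J6


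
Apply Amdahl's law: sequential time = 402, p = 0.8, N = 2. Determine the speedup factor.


Amdahl's law: T_p = T × ((1-p) + p/N)
= 402 × ((1-0.8) + 0.8/2)
= 402 × (0.20 + 0.4000)
= 402 × 0.6000
= 241.20
Speedup = 402/241.20
= 1.67×


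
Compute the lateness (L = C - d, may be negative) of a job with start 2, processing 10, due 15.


Completion = 2 + 10 = 12
Lateness = C - d = 12 - 15
= -3


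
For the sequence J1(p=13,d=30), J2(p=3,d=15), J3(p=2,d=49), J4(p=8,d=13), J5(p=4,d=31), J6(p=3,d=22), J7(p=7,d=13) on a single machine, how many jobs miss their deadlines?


Completion vs due date:
  J1: C=13, d=30 → on time
  J2: C=16, d=15 → TARDY
  J3: C=18, d=49 → on time
  J4: C=26, d=13 → TARDY
  J5: C=30, d=31 → on time
  J6: C=33, d=22 → TARDY
  J7: C=40, d=13 → TARDY
Tardy jobs: J2, J4, J6, J7
Count = 4


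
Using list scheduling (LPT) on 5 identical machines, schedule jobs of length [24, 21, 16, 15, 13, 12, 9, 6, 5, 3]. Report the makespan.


Jobs (LPT sorted): [24, 21, 16, 15, 13, 12, 9, 6, 5, 3]
Machines: 5
  J=24 → Machine 1 (load: 0+24=24)
  J=21 → Machine 2 (load: 0+21=21)
  J=16 → Machine 3 (load: 0+16=16)
  J=15 → Machine 4 (load: 0+15=15)
  J=13 → Machine 5 (load: 0+13=13)
  J=12 → Machine 5 (load: 13+12=25)
  J=9 → Machine 4 (load: 15+9=24)
  J=6 → Machine 3 (load: 16+6=22)
  J=5 → Machine 2 (load: 21+5=26)
  J=3 → Machine 3 (load: 22+3=25)
Machine loads: [24, 26, 25, 24, 25]
Makespan = max = 26 time units


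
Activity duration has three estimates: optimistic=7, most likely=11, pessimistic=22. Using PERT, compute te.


te = (o + 4m + p) / 6
= (7 + 4×11 + 22) / 6
= (7 + 44 + 22) / 6
= 73 / 6
= 12.17


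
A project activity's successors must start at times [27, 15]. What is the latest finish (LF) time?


LF = min of all successor start times
Successors start at: [27, 15]
LF = min(27, 15)
= 15


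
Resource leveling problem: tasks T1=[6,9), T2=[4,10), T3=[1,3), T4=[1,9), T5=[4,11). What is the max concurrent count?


Check each time point for overlaps:
  t=6: 4 tasks active (T1, T2, T4, T5)
Max concurrent = 4


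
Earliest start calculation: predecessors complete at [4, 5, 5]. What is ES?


ES = max of all predecessor completion times
Predecessors: [4, 5, 5]
ES = max(4, 5, 5)
= 5


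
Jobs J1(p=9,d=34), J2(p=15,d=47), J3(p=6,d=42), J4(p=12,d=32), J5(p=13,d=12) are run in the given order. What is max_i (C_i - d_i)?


Lateness per job (L = C - d):
  J1: C=9, d=34, L=-25
  J2: C=24, d=47, L=-23
  J3: C=30, d=42, L=-12
  J4: C=42, d=32, L=10
  J5: C=55, d=12, L=43
Lmax = max(-25, -23, -12, 10, 43)
= 43


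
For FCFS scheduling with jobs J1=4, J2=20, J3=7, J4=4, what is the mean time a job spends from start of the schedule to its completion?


Completion times:
  J1: completes at 4
  J2: completes at 24
  J3: completes at 31
  J4: completes at 35
Sum = 94
Average = 94/4
= 23.50


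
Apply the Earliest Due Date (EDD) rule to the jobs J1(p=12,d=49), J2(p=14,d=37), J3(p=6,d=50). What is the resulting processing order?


EDD: sort by earliest due date
  J2: d=37, p=14
  J1: d=49, p=12
  J3: d=50, p=6
Order: J2 → J1 → J3


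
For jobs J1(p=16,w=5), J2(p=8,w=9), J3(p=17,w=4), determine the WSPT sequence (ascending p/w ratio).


WSPT (Smith's rule): sort by p/w ascending
  J2: p/w = 8/9 = 0.889
  J1: p/w = 16/5 = 3.200
  J3: p/w = 17/4 = 4.250
Order: J2 → J1 → J3


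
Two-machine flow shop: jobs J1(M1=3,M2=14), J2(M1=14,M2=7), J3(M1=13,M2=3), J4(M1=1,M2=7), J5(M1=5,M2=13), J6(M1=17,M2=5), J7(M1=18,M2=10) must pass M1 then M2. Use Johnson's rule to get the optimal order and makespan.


Johnson's rule:
Group 1 (M1≤M2, sort by M1): ['J4', 'J1', 'J5']
Group 2 (M1>M2, sort desc M2): ['J7', 'J2', 'J6', 'J3']
Sequence: J4 → J1 → J5 → J7 → J2 → J6 → J3
Makespan calculation:
  J4: M1 done=1, M2 done=8
  J1: M1 done=4, M2 done=22
  J5: M1 done=9, M2 done=35
  J7: M1 done=27, M2 done=45
  J2: M1 done=41, M2 done=52
  J6: M1 done=58, M2 done=63
  J3: M1 done=71, M2 done=74
= Sequence: J4 → J1 → J5 → J7 → J2 → J6 → J3, Makespan: 74


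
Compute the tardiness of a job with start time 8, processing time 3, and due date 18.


Completion = start + processing = 8 + 3 = 11
Tardiness = max(0, C - d) = max(0, 11 - 18)
= max(0, -7)
= 0


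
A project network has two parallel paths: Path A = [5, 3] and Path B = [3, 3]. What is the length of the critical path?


Path A: 5 + 3 = 8
Path B: 3 + 3 = 6
Critical path = longest = max(8, 6)
= 8 (Path A)


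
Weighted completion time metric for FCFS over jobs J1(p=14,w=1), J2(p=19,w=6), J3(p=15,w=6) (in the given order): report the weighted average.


Completion times:
  J1: C=14, w×C=1×14=14
  J2: C=33, w×C=6×33=198
  J3: C=48, w×C=6×48=288
Sum w×C = 500
Sum w = 13
Weighted avg = 500/13
= 38.46


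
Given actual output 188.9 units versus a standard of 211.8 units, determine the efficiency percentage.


Efficiency = (actual / standard) × 100
= (188.9 / 211.8) × 100
= 89.2%


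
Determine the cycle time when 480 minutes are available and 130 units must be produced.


Cycle time = available time / demand
= 480 / 130
= 3.69 min/unit


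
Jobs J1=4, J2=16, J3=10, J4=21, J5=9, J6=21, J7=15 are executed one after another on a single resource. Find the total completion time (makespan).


Sequential makespan: sum all processing times
= 4 + 16 + 10 + 21 + 9 + 21 + 15
= 96 time units


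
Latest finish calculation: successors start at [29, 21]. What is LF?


LF = min of all successor start times
Successors start at: [29, 21]
LF = min(29, 21)
= 21


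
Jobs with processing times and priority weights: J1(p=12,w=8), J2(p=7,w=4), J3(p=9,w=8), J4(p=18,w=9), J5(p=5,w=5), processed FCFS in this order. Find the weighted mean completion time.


Completion times:
  J1: C=12, w×C=8×12=96
  J2: C=19, w×C=4×19=76
  J3: C=28, w×C=8×28=224
  J4: C=46, w×C=9×46=414
  J5: C=51, w×C=5×51=255
Sum w×C = 1065
Sum w = 34
Weighted avg = 1065/34
= 31.32


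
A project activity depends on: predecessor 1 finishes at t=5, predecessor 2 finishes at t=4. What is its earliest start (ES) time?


ES = max of all predecessor completion times
Predecessors: [5, 4]
ES = max(5, 4)
= 5


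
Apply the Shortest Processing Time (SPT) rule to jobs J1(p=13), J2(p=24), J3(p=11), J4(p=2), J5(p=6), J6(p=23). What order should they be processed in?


SPT: sort by shortest processing time
  J4: p=2
  J5: p=6
  J3: p=11
  J1: p=13
  J6: p=23
  J2: p=24
Order: J4 → J5 → J3 → J1 → J6 → J2


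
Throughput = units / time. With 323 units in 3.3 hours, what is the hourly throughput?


Throughput = units / time
= 323 / 3.3
= 97.9 units/hour


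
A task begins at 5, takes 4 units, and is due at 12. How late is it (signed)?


Completion = 5 + 4 = 9
Lateness = C - d = 9 - 12
= -3


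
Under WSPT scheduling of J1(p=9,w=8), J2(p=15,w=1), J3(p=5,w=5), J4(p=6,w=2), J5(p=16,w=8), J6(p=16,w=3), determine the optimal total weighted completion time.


WSPT order (by p/w): J3 → J1 → J5 → J4 → J6 → J2
  J3: C=5, w·C=5×5=25
  J1: C=14, w·C=8×14=112
  J5: C=30, w·C=8×30=240
  J4: C=36, w·C=2×36=72
  J6: C=52, w·C=3×52=156
  J2: C=67, w·C=1×67=67
Σ w·C = 672
= 672


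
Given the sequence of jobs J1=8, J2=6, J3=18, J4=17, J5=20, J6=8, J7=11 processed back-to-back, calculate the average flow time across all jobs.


Completion times:
  J1: completes at 8
  J2: completes at 14
  J3: completes at 32
  J4: completes at 49
  J5: completes at 69
  J6: completes at 77
  J7: completes at 88
Sum = 337
Average = 337/7
= 48.14


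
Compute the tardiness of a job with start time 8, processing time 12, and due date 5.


Completion = start + processing = 8 + 12 = 20
Tardiness = max(0, C - d) = max(0, 20 - 5)
= max(0, 15)
= 15


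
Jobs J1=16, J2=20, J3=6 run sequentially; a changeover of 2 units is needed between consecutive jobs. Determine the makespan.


Makespan = Σ processing + (n-1) × setup
= (16 + 20 + 6) + (3-1)×2
= 42 + 4
= 46 time units


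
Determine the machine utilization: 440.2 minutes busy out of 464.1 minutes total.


Utilization = busy / total × 100
= 440.2 / 464.1 × 100
= 94.9%


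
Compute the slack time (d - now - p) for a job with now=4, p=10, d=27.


Slack = due - current_time - processing
= 27 - 4 - 10
= 13


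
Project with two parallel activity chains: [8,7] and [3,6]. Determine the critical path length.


Path A: 8 + 7 = 15
Path B: 3 + 6 = 9
Critical path = longest = max(15, 9)
= 15 (Path A)


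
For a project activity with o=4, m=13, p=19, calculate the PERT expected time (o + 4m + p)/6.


te = (o + 4m + p) / 6
= (4 + 4×13 + 19) / 6
= (4 + 52 + 19) / 6
= 75 / 6
= 12.50


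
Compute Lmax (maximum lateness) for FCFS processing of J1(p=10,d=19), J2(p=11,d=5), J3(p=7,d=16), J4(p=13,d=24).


Lateness per job (L = C - d):
  J1: C=10, d=19, L=-9
  J2: C=21, d=5, L=16
  J3: C=28, d=16, L=12
  J4: C=41, d=24, L=17
Lmax = max(-9, 16, 12, 17)
= 17


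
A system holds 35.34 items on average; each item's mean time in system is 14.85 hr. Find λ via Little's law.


Little's law: L = λW → λ = L / W
= 35.34 / 14.85
= 2.38 per hour


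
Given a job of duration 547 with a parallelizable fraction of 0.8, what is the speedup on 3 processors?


Amdahl's law: T_p = T × ((1-p) + p/N)
= 547 × ((1-0.8) + 0.8/3)
= 547 × (0.20 + 0.2667)
= 547 × 0.4667
= 255.27
Speedup = 547/255.27
= 2.14×


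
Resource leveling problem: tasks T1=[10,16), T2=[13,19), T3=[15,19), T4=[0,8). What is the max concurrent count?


Check each time point for overlaps:
  t=15: 3 tasks active (T1, T2, T3)
Max concurrent = 3


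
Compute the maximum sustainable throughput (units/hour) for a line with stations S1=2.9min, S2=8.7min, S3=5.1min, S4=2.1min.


Bottleneck = longest station time
Station times: [2.9, 8.7, 5.1, 2.1]
Max = 8.7 min
Rate = 60 / 8.7
= 6.90 units/hour (bottleneck: 8.7min)


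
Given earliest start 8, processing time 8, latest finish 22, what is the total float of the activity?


EF = ES + duration = 8 + 8 = 16
LS = LF - duration = 22 - 8 = 14
Total Float = LF - EF = 22 - 16
(or LS - ES = 14 - 8)
= 6


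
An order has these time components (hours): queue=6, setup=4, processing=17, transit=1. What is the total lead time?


Lead time = queue + setup + processing + transit
= 6 + 4 + 17 + 1
= 28 hours


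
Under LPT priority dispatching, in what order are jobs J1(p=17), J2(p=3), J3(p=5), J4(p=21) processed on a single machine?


LPT: sort by longest processing time first
  J4: p=21
  J1: p=17
  J3: p=5
  J2: p=3
Order: J4 → J1 → J3 → J2


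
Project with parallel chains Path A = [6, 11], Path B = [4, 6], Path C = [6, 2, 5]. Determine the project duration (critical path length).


Path A: 6 + 11 = 17
Path B: 4 + 6 = 10
Path C: 6 + 2 + 5 = 13
Critical path = longest = max(17, 10, 13)
= 17 (Path A)


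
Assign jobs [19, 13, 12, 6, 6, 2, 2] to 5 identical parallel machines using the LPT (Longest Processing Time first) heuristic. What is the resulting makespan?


Jobs (LPT sorted): [19, 13, 12, 6, 6, 2, 2]
Machines: 5
  J=19 → Machine 1 (load: 0+19=19)
  J=13 → Machine 2 (load: 0+13=13)
  J=12 → Machine 3 (load: 0+12=12)
  J=6 → Machine 4 (load: 0+6=6)
  J=6 → Machine 5 (load: 0+6=6)
  J=2 → Machine 4 (load: 6+2=8)
  J=2 → Machine 5 (load: 6+2=8)
Machine loads: [19, 13, 12, 8, 8]
Makespan = max = 19 time units


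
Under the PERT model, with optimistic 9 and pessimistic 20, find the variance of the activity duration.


σ² = ((p - o) / 6)² = (p - o)² / 36
= (20 - 9)² / 36
= 11² / 36
= 121 / 36
= 3.3611


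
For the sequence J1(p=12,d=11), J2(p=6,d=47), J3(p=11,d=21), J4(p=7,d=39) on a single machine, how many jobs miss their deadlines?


Completion vs due date:
  J1: C=12, d=11 → TARDY
  J2: C=18, d=47 → on time
  J3: C=29, d=21 → TARDY
  J4: C=36, d=39 → on time
Tardy jobs: J1, J3
Count = 2


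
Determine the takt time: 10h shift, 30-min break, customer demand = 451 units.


Available = 10×60 - 30 = 570 min
Takt time = 570 / 451
= 1.26 min/unit


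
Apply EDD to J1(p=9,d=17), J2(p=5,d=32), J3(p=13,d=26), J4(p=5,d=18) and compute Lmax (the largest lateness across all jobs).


EDD order: J1 → J4 → J3 → J2
Completion and lateness:
  J1: C=9, d=17, L=9-17=-8
  J4: C=14, d=18, L=14-18=-4
  J3: C=27, d=26, L=27-26=1
  J2: C=32, d=32, L=32-32=0
Lmax = max(-8, -4, 1, 0)
= 1


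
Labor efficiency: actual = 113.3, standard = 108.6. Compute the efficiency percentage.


Efficiency = (actual / standard) × 100
= (113.3 / 108.6) × 100
= 104.3%


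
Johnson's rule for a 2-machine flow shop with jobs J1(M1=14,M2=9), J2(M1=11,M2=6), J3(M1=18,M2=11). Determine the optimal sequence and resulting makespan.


Johnson's rule:
Group 1 (M1≤M2, sort by M1): []
Group 2 (M1>M2, sort desc M2): ['J3', 'J1', 'J2']
Sequence: J3 → J1 → J2
Makespan calculation:
  J3: M1 done=18, M2 done=29
  J1: M1 done=32, M2 done=41
  J2: M1 done=43, M2 done=49
= Sequence: J3 → J1 → J2, Makespan: 49


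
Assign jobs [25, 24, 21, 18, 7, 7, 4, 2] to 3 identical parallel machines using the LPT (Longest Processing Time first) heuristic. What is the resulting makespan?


Jobs (LPT sorted): [25, 24, 21, 18, 7, 7, 4, 2]
Machines: 3
  J=25 → Machine 1 (load: 0+25=25)
  J=24 → Machine 2 (load: 0+24=24)
  J=21 → Machine 3 (load: 0+21=21)
  J=18 → Machine 3 (load: 21+18=39)
  J=7 → Machine 2 (load: 24+7=31)
  J=7 → Machine 1 (load: 25+7=32)
  J=4 → Machine 2 (load: 31+4=35)
  J=2 → Machine 1 (load: 32+2=34)
Machine loads: [34, 35, 39]
Makespan = max = 39 time units


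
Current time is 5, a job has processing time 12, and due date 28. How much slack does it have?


Slack = due - current_time - processing
= 28 - 5 - 12
= 11


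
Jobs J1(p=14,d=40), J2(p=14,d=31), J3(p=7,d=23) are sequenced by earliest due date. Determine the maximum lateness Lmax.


EDD order: J3 → J2 → J1
Completion and lateness:
  J3: C=7, d=23, L=7-23=-16
  J2: C=21, d=31, L=21-31=-10
  J1: C=35, d=40, L=35-40=-5
Lmax = max(-16, -10, -5)
= -5


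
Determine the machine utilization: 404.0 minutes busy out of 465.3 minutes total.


Utilization = busy / total × 100
= 404.0 / 465.3 × 100
= 86.8%


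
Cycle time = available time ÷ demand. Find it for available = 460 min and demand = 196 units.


Cycle time = available time / demand
= 460 / 196
= 2.35 min/unit


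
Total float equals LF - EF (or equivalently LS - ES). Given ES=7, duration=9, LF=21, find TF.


EF = ES + duration = 7 + 9 = 16
LS = LF - duration = 21 - 9 = 12
Total Float = LF - EF = 21 - 16
(or LS - ES = 12 - 7)
= 5


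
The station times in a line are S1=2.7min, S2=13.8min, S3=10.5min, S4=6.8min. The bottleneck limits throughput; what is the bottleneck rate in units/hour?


Bottleneck = longest station time
Station times: [2.7, 13.8, 10.5, 6.8]
Max = 13.8 min
Rate = 60 / 13.8
= 4.35 units/hour (bottleneck: 13.8min)


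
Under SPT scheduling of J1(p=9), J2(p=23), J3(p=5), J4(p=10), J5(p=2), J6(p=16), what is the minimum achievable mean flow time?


SPT order: J5 → J3 → J1 → J4 → J6 → J2
Completion times:
  J5: C=2
  J3: C=7
  J1: C=16
  J4: C=26
  J6: C=42
  J2: C=65
Sum = 158, n = 6
Mean flow = 158/6
= 26.33


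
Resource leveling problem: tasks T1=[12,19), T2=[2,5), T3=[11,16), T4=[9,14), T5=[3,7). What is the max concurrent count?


Check each time point for overlaps:
  t=12: 3 tasks active (T1, T3, T4)
Max concurrent = 3


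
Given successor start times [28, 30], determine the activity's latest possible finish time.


LF = min of all successor start times
Successors start at: [28, 30]
LF = min(28, 30)
= 28


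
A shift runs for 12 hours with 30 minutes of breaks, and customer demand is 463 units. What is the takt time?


Available = 12×60 - 30 = 690 min
Takt time = 690 / 463
= 1.49 min/unit


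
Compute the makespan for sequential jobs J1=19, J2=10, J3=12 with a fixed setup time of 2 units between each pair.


Makespan = Σ processing + (n-1) × setup
= (19 + 10 + 12) + (3-1)×2
= 41 + 4
= 45 time units


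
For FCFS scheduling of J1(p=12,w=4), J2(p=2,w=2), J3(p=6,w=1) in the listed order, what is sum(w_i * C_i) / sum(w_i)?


Completion times:
  J1: C=12, w×C=4×12=48
  J2: C=14, w×C=2×14=28
  J3: C=20, w×C=1×20=20
Sum w×C = 96
Sum w = 7
Weighted avg = 96/7
= 13.71


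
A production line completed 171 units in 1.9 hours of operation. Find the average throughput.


Throughput = units / time
= 171 / 1.9
= 90.0 units/hour


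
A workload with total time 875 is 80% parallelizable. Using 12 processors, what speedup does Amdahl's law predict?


Amdahl's law: T_p = T × ((1-p) + p/N)
= 875 × ((1-0.8) + 0.8/12)
= 875 × (0.20 + 0.0667)
= 875 × 0.2667
= 233.33
Speedup = 875/233.33
= 3.75×


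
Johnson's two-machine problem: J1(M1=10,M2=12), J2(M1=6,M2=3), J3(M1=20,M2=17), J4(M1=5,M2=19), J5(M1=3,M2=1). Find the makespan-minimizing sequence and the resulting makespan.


Johnson's rule:
Group 1 (M1≤M2, sort by M1): ['J4', 'J1']
Group 2 (M1>M2, sort desc M2): ['J3', 'J2', 'J5']
Sequence: J4 → J1 → J3 → J2 → J5
Makespan calculation:
  J4: M1 done=5, M2 done=24
  J1: M1 done=15, M2 done=36
  J3: M1 done=35, M2 done=53
  J2: M1 done=41, M2 done=56
  J5: M1 done=44, M2 done=57
= Sequence: J4 → J1 → J3 → J2 → J5, Makespan: 57


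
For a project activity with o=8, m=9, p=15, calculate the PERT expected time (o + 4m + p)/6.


te = (o + 4m + p) / 6
= (8 + 4×9 + 15) / 6
= (8 + 36 + 15) / 6
= 59 / 6
= 9.83


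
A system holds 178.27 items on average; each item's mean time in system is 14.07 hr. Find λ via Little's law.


Little's law: L = λW → λ = L / W
= 178.27 / 14.07
= 12.67 per hour


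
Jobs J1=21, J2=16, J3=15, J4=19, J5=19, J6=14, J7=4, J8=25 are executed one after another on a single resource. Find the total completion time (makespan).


Sequential makespan: sum all processing times
= 21 + 16 + 15 + 19 + 19 + 14 + 4 + 25
= 133 time units


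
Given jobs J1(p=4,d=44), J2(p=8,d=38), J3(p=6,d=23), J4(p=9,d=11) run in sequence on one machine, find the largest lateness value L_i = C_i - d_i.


Lateness per job (L = C - d):
  J1: C=4, d=44, L=-40
  J2: C=12, d=38, L=-26
  J3: C=18, d=23, L=-5
  J4: C=27, d=11, L=16
Lmax = max(-40, -26, -5, 16)
= 16


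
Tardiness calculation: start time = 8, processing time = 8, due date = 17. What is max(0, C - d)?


Completion = start + processing = 8 + 8 = 16
Tardiness = max(0, C - d) = max(0, 16 - 17)
= max(0, -1)
= 0


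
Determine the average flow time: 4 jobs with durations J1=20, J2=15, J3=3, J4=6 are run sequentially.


Completion times:
  J1: completes at 20
  J2: completes at 35
  J3: completes at 38
  J4: completes at 44
Sum = 137
Average = 137/4
= 34.25


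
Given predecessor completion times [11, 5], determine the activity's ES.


ES = max of all predecessor completion times
Predecessors: [11, 5]
ES = max(11, 5)
= 11


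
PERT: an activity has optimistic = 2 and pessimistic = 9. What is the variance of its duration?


σ² = ((p - o) / 6)² = (p - o)² / 36
= (9 - 2)² / 36
= 7² / 36
= 49 / 36
= 1.3611


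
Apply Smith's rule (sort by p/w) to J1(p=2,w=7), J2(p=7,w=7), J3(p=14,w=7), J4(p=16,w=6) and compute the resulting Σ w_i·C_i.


WSPT order (by p/w): J1 → J2 → J3 → J4
  J1: C=2, w·C=7×2=14
  J2: C=9, w·C=7×9=63
  J3: C=23, w·C=7×23=161
  J4: C=39, w·C=6×39=234
Σ w·C = 472
= 472


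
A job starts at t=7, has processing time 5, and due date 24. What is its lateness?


Completion = 7 + 5 = 12
Lateness = C - d = 12 - 24
= -12


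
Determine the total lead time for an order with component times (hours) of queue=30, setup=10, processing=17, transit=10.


Lead time = queue + setup + processing + transit
= 30 + 10 + 17 + 10
= 67 hours


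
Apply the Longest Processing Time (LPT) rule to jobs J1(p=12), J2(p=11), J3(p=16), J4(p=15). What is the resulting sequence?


LPT: sort by longest processing time first
  J3: p=16
  J4: p=15
  J1: p=12
  J2: p=11
Order: J3 → J4 → J1 → J2


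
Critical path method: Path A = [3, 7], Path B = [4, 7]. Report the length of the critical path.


Path A: 3 + 7 = 10
Path B: 4 + 7 = 11
Critical path = longest = max(10, 11)
= 11 (Path B)


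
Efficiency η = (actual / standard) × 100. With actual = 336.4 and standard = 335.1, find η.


Efficiency = (actual / standard) × 100
= (336.4 / 335.1) × 100
= 100.4%


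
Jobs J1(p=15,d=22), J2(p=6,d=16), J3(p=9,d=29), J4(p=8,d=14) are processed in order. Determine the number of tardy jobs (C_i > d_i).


Completion vs due date:
  J1: C=15, d=22 → on time
  J2: C=21, d=16 → TARDY
  J3: C=30, d=29 → TARDY
  J4: C=38, d=14 → TARDY
Tardy jobs: J2, J3, J4
Count = 3


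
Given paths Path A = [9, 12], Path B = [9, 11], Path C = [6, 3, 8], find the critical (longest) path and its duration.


Path A: 9 + 12 = 21
Path B: 9 + 11 = 20
Path C: 6 + 3 + 8 = 17
Critical path = longest = max(21, 20, 17)
= 21 (Path A)


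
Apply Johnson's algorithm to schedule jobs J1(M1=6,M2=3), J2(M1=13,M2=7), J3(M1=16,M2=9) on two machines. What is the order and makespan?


Johnson's rule:
Group 1 (M1≤M2, sort by M1): []
Group 2 (M1>M2, sort desc M2): ['J3', 'J2', 'J1']
Sequence: J3 → J2 → J1
Makespan calculation:
  J3: M1 done=16, M2 done=25
  J2: M1 done=29, M2 done=36
  J1: M1 done=35, M2 done=39
= Sequence: J3 → J2 → J1, Makespan: 39


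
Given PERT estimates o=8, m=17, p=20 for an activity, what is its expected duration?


te = (o + 4m + p) / 6
= (8 + 4×17 + 20) / 6
= (8 + 68 + 20) / 6
= 96 / 6
= 16.00


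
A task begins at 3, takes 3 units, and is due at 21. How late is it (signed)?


Completion = 3 + 3 = 6
Lateness = C - d = 6 - 21
= -15


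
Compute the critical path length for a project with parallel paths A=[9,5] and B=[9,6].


Path A: 9 + 5 = 14
Path B: 9 + 6 = 15
Critical path = longest = max(14, 15)
= 15 (Path B)


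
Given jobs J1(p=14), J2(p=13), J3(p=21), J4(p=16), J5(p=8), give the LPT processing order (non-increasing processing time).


LPT: sort by longest processing time first
  J3: p=21
  J4: p=16
  J1: p=14
  J2: p=13
  J5: p=8
Order: J3 → J4 → J1 → J2 → J5


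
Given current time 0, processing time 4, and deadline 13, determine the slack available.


Slack = due - current_time - processing
= 13 - 0 - 4
= 9


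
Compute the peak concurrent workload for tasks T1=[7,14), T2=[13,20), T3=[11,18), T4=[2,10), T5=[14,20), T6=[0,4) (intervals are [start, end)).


Check each time point for overlaps:
  t=13: 3 tasks active (T1, T2, T3)
Max concurrent = 3


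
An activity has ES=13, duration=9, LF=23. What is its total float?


EF = ES + duration = 13 + 9 = 22
LS = LF - duration = 23 - 9 = 14
Total Float = LF - EF = 23 - 22
(or LS - ES = 14 - 13)
= 1


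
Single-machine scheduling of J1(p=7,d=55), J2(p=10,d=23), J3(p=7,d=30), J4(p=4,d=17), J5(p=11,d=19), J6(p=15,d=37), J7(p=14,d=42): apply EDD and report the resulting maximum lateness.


EDD order: J4 → J5 → J2 → J3 → J6 → J7 → J1
Completion and lateness:
  J4: C=4, d=17, L=4-17=-13
  J5: C=15, d=19, L=15-19=-4
  J2: C=25, d=23, L=25-23=2
  J3: C=32, d=30, L=32-30=2
  J6: C=47, d=37, L=47-37=10
  J7: C=61, d=42, L=61-42=19
  J1: C=68, d=55, L=68-55=13
Lmax = max(-13, -4, 2, 2, 10, 19, 13)
= 19


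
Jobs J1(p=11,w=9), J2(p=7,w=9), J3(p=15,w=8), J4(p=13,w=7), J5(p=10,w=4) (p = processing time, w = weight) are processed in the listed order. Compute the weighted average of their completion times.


Completion times:
  J1: C=11, w×C=9×11=99
  J2: C=18, w×C=9×18=162
  J3: C=33, w×C=8×33=264
  J4: C=46, w×C=7×46=322
  J5: C=56, w×C=4×56=224
Sum w×C = 1071
Sum w = 37
Weighted avg = 1071/37
= 28.95


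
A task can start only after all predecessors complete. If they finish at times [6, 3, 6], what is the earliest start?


ES = max of all predecessor completion times
Predecessors: [6, 3, 6]
ES = max(6, 3, 6)
= 6


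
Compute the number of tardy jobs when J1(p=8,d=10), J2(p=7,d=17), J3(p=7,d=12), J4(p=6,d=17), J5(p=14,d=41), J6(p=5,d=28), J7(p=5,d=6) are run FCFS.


Completion vs due date:
  J1: C=8, d=10 → on time
  J2: C=15, d=17 → on time
  J3: C=22, d=12 → TARDY
  J4: C=28, d=17 → TARDY
  J5: C=42, d=41 → TARDY
  J6: C=47, d=28 → TARDY
  J7: C=52, d=6 → TARDY
Tardy jobs: J3, J4, J5, J6, J7
Count = 5


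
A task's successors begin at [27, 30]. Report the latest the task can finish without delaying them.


LF = min of all successor start times
Successors start at: [27, 30]
LF = min(27, 30)
= 27


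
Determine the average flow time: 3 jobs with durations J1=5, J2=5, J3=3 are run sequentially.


Completion times:
  J1: completes at 5
  J2: completes at 10
  J3: completes at 13
Sum = 28
Average = 28/3
= 9.33


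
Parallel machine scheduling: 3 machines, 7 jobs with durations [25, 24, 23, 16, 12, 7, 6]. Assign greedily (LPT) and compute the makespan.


Jobs (LPT sorted): [25, 24, 23, 16, 12, 7, 6]
Machines: 3
  J=25 → Machine 1 (load: 0+25=25)
  J=24 → Machine 2 (load: 0+24=24)
  J=23 → Machine 3 (load: 0+23=23)
  J=16 → Machine 3 (load: 23+16=39)
  J=12 → Machine 2 (load: 24+12=36)
  J=7 → Machine 1 (load: 25+7=32)
  J=6 → Machine 1 (load: 32+6=38)
Machine loads: [38, 36, 39]
Makespan = max = 39 time units


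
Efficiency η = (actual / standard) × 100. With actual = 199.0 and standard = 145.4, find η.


Efficiency = (actual / standard) × 100
= (199.0 / 145.4) × 100
= 136.9%


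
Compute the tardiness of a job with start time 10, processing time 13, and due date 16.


Completion = start + processing = 10 + 13 = 23
Tardiness = max(0, C - d) = max(0, 23 - 16)
= max(0, 7)
= 7
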